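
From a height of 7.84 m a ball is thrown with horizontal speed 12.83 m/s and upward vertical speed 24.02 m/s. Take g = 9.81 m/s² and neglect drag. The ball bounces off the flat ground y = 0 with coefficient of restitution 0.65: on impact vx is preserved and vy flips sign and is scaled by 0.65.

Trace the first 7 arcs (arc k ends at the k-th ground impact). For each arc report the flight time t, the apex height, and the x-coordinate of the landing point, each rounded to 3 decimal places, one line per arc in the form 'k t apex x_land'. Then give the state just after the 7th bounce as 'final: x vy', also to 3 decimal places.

Arc 1: start y=7.840, vy=24.020 → t=5.204, apex=37.247, x_land=66.770, impact vy=-27.033
  bounce: vy ← 0.65·27.033 = 17.571
Arc 2: start y=0.000, vy=17.571 → t=3.582, apex=15.737, x_land=112.731, impact vy=-17.571
  bounce: vy ← 0.65·17.571 = 11.421
Arc 3: start y=0.000, vy=11.421 → t=2.329, apex=6.649, x_land=142.606, impact vy=-11.421
  bounce: vy ← 0.65·11.421 = 7.424
Arc 4: start y=0.000, vy=7.424 → t=1.514, apex=2.809, x_land=162.025, impact vy=-7.424
  bounce: vy ← 0.65·7.424 = 4.826
Arc 5: start y=0.000, vy=4.826 → t=0.984, apex=1.187, x_land=174.647, impact vy=-4.826
  bounce: vy ← 0.65·4.826 = 3.137
Arc 6: start y=0.000, vy=3.137 → t=0.639, apex=0.501, x_land=182.852, impact vy=-3.137
  bounce: vy ← 0.65·3.137 = 2.039
Arc 7: start y=0.000, vy=2.039 → t=0.416, apex=0.212, x_land=188.184, impact vy=-2.039
  bounce: vy ← 0.65·2.039 = 1.325

1 5.204 37.247 66.770
2 3.582 15.737 112.731
3 2.329 6.649 142.606
4 1.514 2.809 162.025
5 0.984 1.187 174.647
6 0.639 0.501 182.852
7 0.416 0.212 188.184
final: 188.184 1.325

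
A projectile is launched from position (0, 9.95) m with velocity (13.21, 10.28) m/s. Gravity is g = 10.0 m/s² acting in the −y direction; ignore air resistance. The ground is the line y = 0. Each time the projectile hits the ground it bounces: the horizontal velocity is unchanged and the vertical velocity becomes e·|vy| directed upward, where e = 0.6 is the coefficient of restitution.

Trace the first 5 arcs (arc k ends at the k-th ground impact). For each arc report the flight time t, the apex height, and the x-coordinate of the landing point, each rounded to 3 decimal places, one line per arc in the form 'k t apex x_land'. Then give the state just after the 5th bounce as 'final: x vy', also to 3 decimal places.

Arc 1: start y=9.950, vy=10.280 → t=2.774, apex=15.234, x_land=36.638, impact vy=-17.455
  bounce: vy ← 0.6·17.455 = 10.473
Arc 2: start y=0.000, vy=10.473 → t=2.095, apex=5.484, x_land=64.308, impact vy=-10.473
  bounce: vy ← 0.6·10.473 = 6.284
Arc 3: start y=0.000, vy=6.284 → t=1.257, apex=1.974, x_land=80.910, impact vy=-6.284
  bounce: vy ← 0.6·6.284 = 3.770
Arc 4: start y=0.000, vy=3.770 → t=0.754, apex=0.711, x_land=90.871, impact vy=-3.770
  bounce: vy ← 0.6·3.770 = 2.262
Arc 5: start y=0.000, vy=2.262 → t=0.452, apex=0.256, x_land=96.847, impact vy=-2.262
  bounce: vy ← 0.6·2.262 = 1.357

1 2.774 15.234 36.638
2 2.095 5.484 64.308
3 1.257 1.974 80.910
4 0.754 0.711 90.871
5 0.452 0.256 96.847
final: 96.847 1.357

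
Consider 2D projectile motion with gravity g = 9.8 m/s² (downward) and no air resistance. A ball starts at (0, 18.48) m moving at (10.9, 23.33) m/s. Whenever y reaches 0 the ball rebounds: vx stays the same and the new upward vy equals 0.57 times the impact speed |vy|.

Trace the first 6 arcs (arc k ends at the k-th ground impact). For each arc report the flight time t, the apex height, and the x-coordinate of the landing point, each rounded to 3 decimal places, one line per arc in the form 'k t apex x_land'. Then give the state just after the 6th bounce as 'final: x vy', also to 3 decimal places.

1 5.453 46.250 59.436
2 3.502 15.027 97.612
3 1.996 4.882 119.372
4 1.138 1.586 131.776
5 0.649 0.515 138.846
6 0.370 0.167 142.875
final: 142.875 1.033

Arc 1: start y=18.480, vy=23.330 → t=5.453, apex=46.250, x_land=59.436, impact vy=-30.108
  bounce: vy ← 0.57·30.108 = 17.162
Arc 2: start y=0.000, vy=17.162 → t=3.502, apex=15.027, x_land=97.612, impact vy=-17.162
  bounce: vy ← 0.57·17.162 = 9.782
Arc 3: start y=0.000, vy=9.782 → t=1.996, apex=4.882, x_land=119.372, impact vy=-9.782
  bounce: vy ← 0.57·9.782 = 5.576
Arc 4: start y=0.000, vy=5.576 → t=1.138, apex=1.586, x_land=131.776, impact vy=-5.576
  bounce: vy ← 0.57·5.576 = 3.178
Arc 5: start y=0.000, vy=3.178 → t=0.649, apex=0.515, x_land=138.846, impact vy=-3.178
  bounce: vy ← 0.57·3.178 = 1.812
Arc 6: start y=0.000, vy=1.812 → t=0.370, apex=0.167, x_land=142.875, impact vy=-1.812
  bounce: vy ← 0.57·1.812 = 1.033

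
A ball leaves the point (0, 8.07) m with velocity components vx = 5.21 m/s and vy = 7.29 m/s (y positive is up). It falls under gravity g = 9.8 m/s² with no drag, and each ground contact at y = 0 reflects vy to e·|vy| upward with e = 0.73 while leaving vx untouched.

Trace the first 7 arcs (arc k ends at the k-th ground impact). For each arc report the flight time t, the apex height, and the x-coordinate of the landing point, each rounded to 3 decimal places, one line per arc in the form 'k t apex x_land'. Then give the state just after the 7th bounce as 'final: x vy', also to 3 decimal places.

Arc 1: start y=8.070, vy=7.290 → t=2.227, apex=10.781, x_land=11.604, impact vy=-14.537
  bounce: vy ← 0.73·14.537 = 10.612
Arc 2: start y=0.000, vy=10.612 → t=2.166, apex=5.745, x_land=22.887, impact vy=-10.612
  bounce: vy ← 0.73·10.612 = 7.747
Arc 3: start y=0.000, vy=7.747 → t=1.581, apex=3.062, x_land=31.124, impact vy=-7.747
  bounce: vy ← 0.73·7.747 = 5.655
Arc 4: start y=0.000, vy=5.655 → t=1.154, apex=1.632, x_land=37.136, impact vy=-5.655
  bounce: vy ← 0.73·5.655 = 4.128
Arc 5: start y=0.000, vy=4.128 → t=0.842, apex=0.869, x_land=41.526, impact vy=-4.128
  bounce: vy ← 0.73·4.128 = 3.014
Arc 6: start y=0.000, vy=3.014 → t=0.615, apex=0.463, x_land=44.730, impact vy=-3.014
  bounce: vy ← 0.73·3.014 = 2.200
Arc 7: start y=0.000, vy=2.200 → t=0.449, apex=0.247, x_land=47.069, impact vy=-2.200
  bounce: vy ← 0.73·2.200 = 1.606

1 2.227 10.781 11.604
2 2.166 5.745 22.887
3 1.581 3.062 31.124
4 1.154 1.632 37.136
5 0.842 0.869 41.526
6 0.615 0.463 44.730
7 0.449 0.247 47.069
final: 47.069 1.606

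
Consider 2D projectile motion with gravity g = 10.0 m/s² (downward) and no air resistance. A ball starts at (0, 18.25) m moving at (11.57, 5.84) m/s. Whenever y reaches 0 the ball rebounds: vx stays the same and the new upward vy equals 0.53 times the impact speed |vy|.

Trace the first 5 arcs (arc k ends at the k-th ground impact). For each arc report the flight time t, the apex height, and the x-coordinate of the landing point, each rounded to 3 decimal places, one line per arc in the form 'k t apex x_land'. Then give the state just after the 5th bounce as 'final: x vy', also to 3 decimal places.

1 2.582 19.955 29.871
2 2.118 5.605 54.372
3 1.122 1.575 67.357
4 0.595 0.442 74.240
5 0.315 0.124 77.887
final: 77.887 0.835

Arc 1: start y=18.250, vy=5.840 → t=2.582, apex=19.955, x_land=29.871, impact vy=-19.978
  bounce: vy ← 0.53·19.978 = 10.588
Arc 2: start y=0.000, vy=10.588 → t=2.118, apex=5.605, x_land=54.372, impact vy=-10.588
  bounce: vy ← 0.53·10.588 = 5.612
Arc 3: start y=0.000, vy=5.612 → t=1.122, apex=1.575, x_land=67.357, impact vy=-5.612
  bounce: vy ← 0.53·5.612 = 2.974
Arc 4: start y=0.000, vy=2.974 → t=0.595, apex=0.442, x_land=74.240, impact vy=-2.974
  bounce: vy ← 0.53·2.974 = 1.576
Arc 5: start y=0.000, vy=1.576 → t=0.315, apex=0.124, x_land=77.887, impact vy=-1.576
  bounce: vy ← 0.53·1.576 = 0.835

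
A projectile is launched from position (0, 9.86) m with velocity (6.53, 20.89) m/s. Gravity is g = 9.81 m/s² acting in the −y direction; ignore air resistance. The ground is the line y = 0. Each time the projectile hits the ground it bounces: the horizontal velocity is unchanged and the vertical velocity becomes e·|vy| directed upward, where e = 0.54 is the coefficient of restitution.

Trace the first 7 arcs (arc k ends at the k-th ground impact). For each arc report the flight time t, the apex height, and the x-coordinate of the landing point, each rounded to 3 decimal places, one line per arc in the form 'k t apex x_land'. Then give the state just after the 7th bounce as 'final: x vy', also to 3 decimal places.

1 4.688 32.102 30.611
2 2.763 9.361 48.653
3 1.492 2.730 58.396
4 0.806 0.796 63.657
5 0.435 0.232 66.498
6 0.235 0.068 68.032
7 0.127 0.020 68.860
final: 68.860 0.336

Arc 1: start y=9.860, vy=20.890 → t=4.688, apex=32.102, x_land=30.611, impact vy=-25.097
  bounce: vy ← 0.54·25.097 = 13.552
Arc 2: start y=0.000, vy=13.552 → t=2.763, apex=9.361, x_land=48.653, impact vy=-13.552
  bounce: vy ← 0.54·13.552 = 7.318
Arc 3: start y=0.000, vy=7.318 → t=1.492, apex=2.730, x_land=58.396, impact vy=-7.318
  bounce: vy ← 0.54·7.318 = 3.952
Arc 4: start y=0.000, vy=3.952 → t=0.806, apex=0.796, x_land=63.657, impact vy=-3.952
  bounce: vy ← 0.54·3.952 = 2.134
Arc 5: start y=0.000, vy=2.134 → t=0.435, apex=0.232, x_land=66.498, impact vy=-2.134
  bounce: vy ← 0.54·2.134 = 1.152
Arc 6: start y=0.000, vy=1.152 → t=0.235, apex=0.068, x_land=68.032, impact vy=-1.152
  bounce: vy ← 0.54·1.152 = 0.622
Arc 7: start y=0.000, vy=0.622 → t=0.127, apex=0.020, x_land=68.860, impact vy=-0.622
  bounce: vy ← 0.54·0.622 = 0.336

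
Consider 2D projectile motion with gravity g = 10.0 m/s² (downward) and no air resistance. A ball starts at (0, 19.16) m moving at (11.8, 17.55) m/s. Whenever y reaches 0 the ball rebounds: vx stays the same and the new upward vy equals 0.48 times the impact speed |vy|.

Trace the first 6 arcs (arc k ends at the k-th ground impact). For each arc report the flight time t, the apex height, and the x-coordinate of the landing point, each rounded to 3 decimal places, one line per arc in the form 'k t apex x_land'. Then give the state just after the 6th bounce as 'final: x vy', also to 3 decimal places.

Arc 1: start y=19.160, vy=17.550 → t=4.384, apex=34.560, x_land=51.732, impact vy=-26.291
  bounce: vy ← 0.48·26.291 = 12.620
Arc 2: start y=0.000, vy=12.620 → t=2.524, apex=7.963, x_land=81.514, impact vy=-12.620
  bounce: vy ← 0.48·12.620 = 6.057
Arc 3: start y=0.000, vy=6.057 → t=1.211, apex=1.835, x_land=95.810, impact vy=-6.057
  bounce: vy ← 0.48·6.057 = 2.908
Arc 4: start y=0.000, vy=2.908 → t=0.582, apex=0.423, x_land=102.671, impact vy=-2.908
  bounce: vy ← 0.48·2.908 = 1.396
Arc 5: start y=0.000, vy=1.396 → t=0.279, apex=0.097, x_land=105.965, impact vy=-1.396
  bounce: vy ← 0.48·1.396 = 0.670
Arc 6: start y=0.000, vy=0.670 → t=0.134, apex=0.022, x_land=107.546, impact vy=-0.670
  bounce: vy ← 0.48·0.670 = 0.322

1 4.384 34.560 51.732
2 2.524 7.963 81.514
3 1.211 1.835 95.810
4 0.582 0.423 102.671
5 0.279 0.097 105.965
6 0.134 0.022 107.546
final: 107.546 0.322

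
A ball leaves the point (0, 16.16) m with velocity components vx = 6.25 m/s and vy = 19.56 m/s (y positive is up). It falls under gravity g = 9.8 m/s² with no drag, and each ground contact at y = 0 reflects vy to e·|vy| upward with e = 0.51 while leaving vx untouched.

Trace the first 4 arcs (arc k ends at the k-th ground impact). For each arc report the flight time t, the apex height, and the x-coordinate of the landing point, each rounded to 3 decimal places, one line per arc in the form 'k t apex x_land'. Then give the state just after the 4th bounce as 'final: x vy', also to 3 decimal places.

Arc 1: start y=16.160, vy=19.560 → t=4.694, apex=35.680, x_land=29.340, impact vy=-26.445
  bounce: vy ← 0.51·26.445 = 13.487
Arc 2: start y=0.000, vy=13.487 → t=2.752, apex=9.280, x_land=46.542, impact vy=-13.487
  bounce: vy ← 0.51·13.487 = 6.878
Arc 3: start y=0.000, vy=6.878 → t=1.404, apex=2.414, x_land=55.316, impact vy=-6.878
  bounce: vy ← 0.51·6.878 = 3.508
Arc 4: start y=0.000, vy=3.508 → t=0.716, apex=0.628, x_land=59.790, impact vy=-3.508
  bounce: vy ← 0.51·3.508 = 1.789

1 4.694 35.680 29.340
2 2.752 9.280 46.542
3 1.404 2.414 55.316
4 0.716 0.628 59.790
final: 59.790 1.789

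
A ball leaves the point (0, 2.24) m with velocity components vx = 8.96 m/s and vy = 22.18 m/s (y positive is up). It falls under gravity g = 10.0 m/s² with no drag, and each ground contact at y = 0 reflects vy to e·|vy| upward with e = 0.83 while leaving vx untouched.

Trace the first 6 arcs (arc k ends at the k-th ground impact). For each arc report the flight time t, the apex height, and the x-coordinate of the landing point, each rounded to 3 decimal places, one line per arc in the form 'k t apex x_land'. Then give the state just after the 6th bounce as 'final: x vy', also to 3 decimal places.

Arc 1: start y=2.240, vy=22.180 → t=4.535, apex=26.838, x_land=40.632, impact vy=-23.168
  bounce: vy ← 0.83·23.168 = 19.229
Arc 2: start y=0.000, vy=19.229 → t=3.846, apex=18.488, x_land=75.091, impact vy=-19.229
  bounce: vy ← 0.83·19.229 = 15.960
Arc 3: start y=0.000, vy=15.960 → t=3.192, apex=12.737, x_land=103.692, impact vy=-15.960
  bounce: vy ← 0.83·15.960 = 13.247
Arc 4: start y=0.000, vy=13.247 → t=2.649, apex=8.774, x_land=127.431, impact vy=-13.247
  bounce: vy ← 0.83·13.247 = 10.995
Arc 5: start y=0.000, vy=10.995 → t=2.199, apex=6.045, x_land=147.134, impact vy=-10.995
  bounce: vy ← 0.83·10.995 = 9.126
Arc 6: start y=0.000, vy=9.126 → t=1.825, apex=4.164, x_land=163.488, impact vy=-9.126
  bounce: vy ← 0.83·9.126 = 7.575

1 4.535 26.838 40.632
2 3.846 18.488 75.091
3 3.192 12.737 103.692
4 2.649 8.774 127.431
5 2.199 6.045 147.134
6 1.825 4.164 163.488
final: 163.488 7.575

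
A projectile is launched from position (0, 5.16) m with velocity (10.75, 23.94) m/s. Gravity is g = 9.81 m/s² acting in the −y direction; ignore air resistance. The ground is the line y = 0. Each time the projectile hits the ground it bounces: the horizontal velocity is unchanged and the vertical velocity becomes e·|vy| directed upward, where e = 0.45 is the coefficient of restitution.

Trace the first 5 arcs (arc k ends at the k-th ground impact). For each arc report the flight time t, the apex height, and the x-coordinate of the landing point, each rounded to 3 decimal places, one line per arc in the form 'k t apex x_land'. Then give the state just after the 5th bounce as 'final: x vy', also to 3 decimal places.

Arc 1: start y=5.160, vy=23.940 → t=5.088, apex=34.371, x_land=54.691, impact vy=-25.968
  bounce: vy ← 0.45·25.968 = 11.686
Arc 2: start y=0.000, vy=11.686 → t=2.382, apex=6.960, x_land=80.302, impact vy=-11.686
  bounce: vy ← 0.45·11.686 = 5.259
Arc 3: start y=0.000, vy=5.259 → t=1.072, apex=1.409, x_land=91.827, impact vy=-5.259
  bounce: vy ← 0.45·5.259 = 2.366
Arc 4: start y=0.000, vy=2.366 → t=0.482, apex=0.285, x_land=97.013, impact vy=-2.366
  bounce: vy ← 0.45·2.366 = 1.065
Arc 5: start y=0.000, vy=1.065 → t=0.217, apex=0.058, x_land=99.347, impact vy=-1.065
  bounce: vy ← 0.45·1.065 = 0.479

1 5.088 34.371 54.691
2 2.382 6.960 80.302
3 1.072 1.409 91.827
4 0.482 0.285 97.013
5 0.217 0.058 99.347
final: 99.347 0.479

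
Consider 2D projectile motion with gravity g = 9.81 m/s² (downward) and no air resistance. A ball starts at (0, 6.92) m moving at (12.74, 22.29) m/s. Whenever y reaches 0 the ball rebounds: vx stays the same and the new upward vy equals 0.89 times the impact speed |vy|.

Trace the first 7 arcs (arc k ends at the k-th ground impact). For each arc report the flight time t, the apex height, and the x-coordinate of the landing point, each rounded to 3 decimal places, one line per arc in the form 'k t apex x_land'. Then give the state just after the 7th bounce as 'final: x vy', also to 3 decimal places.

Arc 1: start y=6.920, vy=22.290 → t=4.836, apex=32.243, x_land=61.612, impact vy=-25.152
  bounce: vy ← 0.89·25.152 = 22.385
Arc 2: start y=0.000, vy=22.385 → t=4.564, apex=25.540, x_land=119.754, impact vy=-22.385
  bounce: vy ← 0.89·22.385 = 19.923
Arc 3: start y=0.000, vy=19.923 → t=4.062, apex=20.230, x_land=171.500, impact vy=-19.923
  bounce: vy ← 0.89·19.923 = 17.731
Arc 4: start y=0.000, vy=17.731 → t=3.615, apex=16.024, x_land=217.554, impact vy=-17.731
  bounce: vy ← 0.89·17.731 = 15.781
Arc 5: start y=0.000, vy=15.781 → t=3.217, apex=12.693, x_land=258.542, impact vy=-15.781
  bounce: vy ← 0.89·15.781 = 14.045
Arc 6: start y=0.000, vy=14.045 → t=2.863, apex=10.054, x_land=295.022, impact vy=-14.045
  bounce: vy ← 0.89·14.045 = 12.500
Arc 7: start y=0.000, vy=12.500 → t=2.548, apex=7.964, x_land=327.489, impact vy=-12.500
  bounce: vy ← 0.89·12.500 = 11.125

1 4.836 32.243 61.612
2 4.564 25.540 119.754
3 4.062 20.230 171.500
4 3.615 16.024 217.554
5 3.217 12.693 258.542
6 2.863 10.054 295.022
7 2.548 7.964 327.489
final: 327.489 11.125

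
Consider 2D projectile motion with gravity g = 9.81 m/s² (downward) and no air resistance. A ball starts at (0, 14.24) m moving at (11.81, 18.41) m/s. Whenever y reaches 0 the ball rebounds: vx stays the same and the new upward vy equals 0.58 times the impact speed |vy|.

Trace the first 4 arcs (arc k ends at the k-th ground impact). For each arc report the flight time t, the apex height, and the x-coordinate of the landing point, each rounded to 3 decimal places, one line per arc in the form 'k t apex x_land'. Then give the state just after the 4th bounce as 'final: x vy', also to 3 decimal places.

Arc 1: start y=14.240, vy=18.410 → t=4.411, apex=31.515, x_land=52.099, impact vy=-24.866
  bounce: vy ← 0.58·24.866 = 14.422
Arc 2: start y=0.000, vy=14.422 → t=2.940, apex=10.602, x_land=86.824, impact vy=-14.422
  bounce: vy ← 0.58·14.422 = 8.365
Arc 3: start y=0.000, vy=8.365 → t=1.705, apex=3.566, x_land=106.965, impact vy=-8.365
  bounce: vy ← 0.58·8.365 = 4.852
Arc 4: start y=0.000, vy=4.852 → t=0.989, apex=1.200, x_land=118.646, impact vy=-4.852
  bounce: vy ← 0.58·4.852 = 2.814

1 4.411 31.515 52.099
2 2.940 10.602 86.824
3 1.705 3.566 106.965
4 0.989 1.200 118.646
final: 118.646 2.814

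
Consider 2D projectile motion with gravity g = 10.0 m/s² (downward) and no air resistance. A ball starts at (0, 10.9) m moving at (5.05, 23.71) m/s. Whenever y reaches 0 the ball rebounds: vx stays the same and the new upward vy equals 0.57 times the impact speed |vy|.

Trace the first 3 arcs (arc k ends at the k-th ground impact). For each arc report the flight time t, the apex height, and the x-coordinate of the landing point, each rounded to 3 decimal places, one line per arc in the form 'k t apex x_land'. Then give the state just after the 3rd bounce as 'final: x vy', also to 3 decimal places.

Arc 1: start y=10.900, vy=23.710 → t=5.164, apex=39.008, x_land=26.079, impact vy=-27.931
  bounce: vy ← 0.57·27.931 = 15.921
Arc 2: start y=0.000, vy=15.921 → t=3.184, apex=12.674, x_land=42.159, impact vy=-15.921
  bounce: vy ← 0.57·15.921 = 9.075
Arc 3: start y=0.000, vy=9.075 → t=1.815, apex=4.118, x_land=51.325, impact vy=-9.075
  bounce: vy ← 0.57·9.075 = 5.173

1 5.164 39.008 26.079
2 3.184 12.674 42.159
3 1.815 4.118 51.325
final: 51.325 5.173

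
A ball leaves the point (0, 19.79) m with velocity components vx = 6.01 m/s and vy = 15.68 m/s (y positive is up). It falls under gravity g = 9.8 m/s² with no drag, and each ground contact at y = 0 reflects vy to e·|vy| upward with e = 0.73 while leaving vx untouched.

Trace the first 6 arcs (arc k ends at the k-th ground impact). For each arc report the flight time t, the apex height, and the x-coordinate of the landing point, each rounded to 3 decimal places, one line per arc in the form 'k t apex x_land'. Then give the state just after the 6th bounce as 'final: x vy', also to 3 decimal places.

Arc 1: start y=19.790, vy=15.680 → t=4.169, apex=32.334, x_land=25.055, impact vy=-25.174
  bounce: vy ← 0.73·25.174 = 18.377
Arc 2: start y=0.000, vy=18.377 → t=3.750, apex=17.231, x_land=47.595, impact vy=-18.377
  bounce: vy ← 0.73·18.377 = 13.415
Arc 3: start y=0.000, vy=13.415 → t=2.738, apex=9.182, x_land=64.049, impact vy=-13.415
  bounce: vy ← 0.73·13.415 = 9.793
Arc 4: start y=0.000, vy=9.793 → t=1.999, apex=4.893, x_land=76.061, impact vy=-9.793
  bounce: vy ← 0.73·9.793 = 7.149
Arc 5: start y=0.000, vy=7.149 → t=1.459, apex=2.608, x_land=84.829, impact vy=-7.149
  bounce: vy ← 0.73·7.149 = 5.219
Arc 6: start y=0.000, vy=5.219 → t=1.065, apex=1.390, x_land=91.230, impact vy=-5.219
  bounce: vy ← 0.73·5.219 = 3.810

1 4.169 32.334 25.055
2 3.750 17.231 47.595
3 2.738 9.182 64.049
4 1.999 4.893 76.061
5 1.459 2.608 84.829
6 1.065 1.390 91.230
final: 91.230 3.810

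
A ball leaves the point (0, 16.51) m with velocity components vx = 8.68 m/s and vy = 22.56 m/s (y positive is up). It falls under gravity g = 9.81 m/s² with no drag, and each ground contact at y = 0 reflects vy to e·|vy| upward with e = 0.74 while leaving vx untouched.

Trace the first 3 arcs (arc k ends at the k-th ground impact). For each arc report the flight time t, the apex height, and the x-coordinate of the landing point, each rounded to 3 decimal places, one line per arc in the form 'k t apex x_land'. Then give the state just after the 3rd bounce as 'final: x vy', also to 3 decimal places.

1 5.242 42.451 45.497
2 4.354 23.246 83.289
3 3.222 12.729 111.255
final: 111.255 11.695

Arc 1: start y=16.510, vy=22.560 → t=5.242, apex=42.451, x_land=45.497, impact vy=-28.860
  bounce: vy ← 0.74·28.860 = 21.356
Arc 2: start y=0.000, vy=21.356 → t=4.354, apex=23.246, x_land=83.289, impact vy=-21.356
  bounce: vy ← 0.74·21.356 = 15.804
Arc 3: start y=0.000, vy=15.804 → t=3.222, apex=12.729, x_land=111.255, impact vy=-15.804
  bounce: vy ← 0.74·15.804 = 11.695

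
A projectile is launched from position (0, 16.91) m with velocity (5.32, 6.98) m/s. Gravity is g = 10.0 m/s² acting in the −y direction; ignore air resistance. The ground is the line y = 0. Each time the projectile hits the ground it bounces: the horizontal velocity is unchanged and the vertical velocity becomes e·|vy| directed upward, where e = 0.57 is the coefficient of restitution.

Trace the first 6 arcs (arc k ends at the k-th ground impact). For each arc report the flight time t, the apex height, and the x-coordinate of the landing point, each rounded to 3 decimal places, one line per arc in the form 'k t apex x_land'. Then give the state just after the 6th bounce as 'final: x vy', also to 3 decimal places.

1 2.665 19.346 14.178
2 2.242 6.286 26.108
3 1.278 2.042 32.907
4 0.729 0.663 36.783
5 0.415 0.216 38.993
6 0.237 0.070 40.252
final: 40.252 0.675

Arc 1: start y=16.910, vy=6.980 → t=2.665, apex=19.346, x_land=14.178, impact vy=-19.670
  bounce: vy ← 0.57·19.670 = 11.212
Arc 2: start y=0.000, vy=11.212 → t=2.242, apex=6.286, x_land=26.108, impact vy=-11.212
  bounce: vy ← 0.57·11.212 = 6.391
Arc 3: start y=0.000, vy=6.391 → t=1.278, apex=2.042, x_land=32.907, impact vy=-6.391
  bounce: vy ← 0.57·6.391 = 3.643
Arc 4: start y=0.000, vy=3.643 → t=0.729, apex=0.663, x_land=36.783, impact vy=-3.643
  bounce: vy ← 0.57·3.643 = 2.076
Arc 5: start y=0.000, vy=2.076 → t=0.415, apex=0.216, x_land=38.993, impact vy=-2.076
  bounce: vy ← 0.57·2.076 = 1.184
Arc 6: start y=0.000, vy=1.184 → t=0.237, apex=0.070, x_land=40.252, impact vy=-1.184
  bounce: vy ← 0.57·1.184 = 0.675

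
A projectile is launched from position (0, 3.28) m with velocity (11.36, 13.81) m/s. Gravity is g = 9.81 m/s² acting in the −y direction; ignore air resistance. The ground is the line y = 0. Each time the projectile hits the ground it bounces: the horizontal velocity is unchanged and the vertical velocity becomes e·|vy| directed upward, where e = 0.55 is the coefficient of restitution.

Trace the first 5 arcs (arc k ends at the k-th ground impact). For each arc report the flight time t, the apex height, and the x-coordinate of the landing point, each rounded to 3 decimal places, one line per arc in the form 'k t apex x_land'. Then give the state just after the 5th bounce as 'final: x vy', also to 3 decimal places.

1 3.036 13.000 34.486
2 1.791 3.933 54.830
3 0.985 1.190 66.019
4 0.542 0.360 72.173
5 0.298 0.109 75.558
final: 75.558 0.804

Arc 1: start y=3.280, vy=13.810 → t=3.036, apex=13.000, x_land=34.486, impact vy=-15.971
  bounce: vy ← 0.55·15.971 = 8.784
Arc 2: start y=0.000, vy=8.784 → t=1.791, apex=3.933, x_land=54.830, impact vy=-8.784
  bounce: vy ← 0.55·8.784 = 4.831
Arc 3: start y=0.000, vy=4.831 → t=0.985, apex=1.190, x_land=66.019, impact vy=-4.831
  bounce: vy ← 0.55·4.831 = 2.657
Arc 4: start y=0.000, vy=2.657 → t=0.542, apex=0.360, x_land=72.173, impact vy=-2.657
  bounce: vy ← 0.55·2.657 = 1.461
Arc 5: start y=0.000, vy=1.461 → t=0.298, apex=0.109, x_land=75.558, impact vy=-1.461
  bounce: vy ← 0.55·1.461 = 0.804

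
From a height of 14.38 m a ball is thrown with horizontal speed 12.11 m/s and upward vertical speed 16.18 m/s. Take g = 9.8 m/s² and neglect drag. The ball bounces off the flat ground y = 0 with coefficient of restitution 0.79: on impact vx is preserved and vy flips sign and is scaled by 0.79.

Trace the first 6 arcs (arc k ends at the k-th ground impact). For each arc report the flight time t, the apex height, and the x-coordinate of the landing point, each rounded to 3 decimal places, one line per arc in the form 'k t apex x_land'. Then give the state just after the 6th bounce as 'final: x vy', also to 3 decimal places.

1 4.030 27.737 48.806
2 3.759 17.311 94.329
3 2.970 10.803 130.292
4 2.346 6.742 158.703
5 1.853 4.208 181.148
6 1.464 2.626 198.879
final: 198.879 5.668

Arc 1: start y=14.380, vy=16.180 → t=4.030, apex=27.737, x_land=48.806, impact vy=-23.316
  bounce: vy ← 0.79·23.316 = 18.420
Arc 2: start y=0.000, vy=18.420 → t=3.759, apex=17.311, x_land=94.329, impact vy=-18.420
  bounce: vy ← 0.79·18.420 = 14.552
Arc 3: start y=0.000, vy=14.552 → t=2.970, apex=10.803, x_land=130.292, impact vy=-14.552
  bounce: vy ← 0.79·14.552 = 11.496
Arc 4: start y=0.000, vy=11.496 → t=2.346, apex=6.742, x_land=158.703, impact vy=-11.496
  bounce: vy ← 0.79·11.496 = 9.082
Arc 5: start y=0.000, vy=9.082 → t=1.853, apex=4.208, x_land=181.148, impact vy=-9.082
  bounce: vy ← 0.79·9.082 = 7.174
Arc 6: start y=0.000, vy=7.174 → t=1.464, apex=2.626, x_land=198.879, impact vy=-7.174
  bounce: vy ← 0.79·7.174 = 5.668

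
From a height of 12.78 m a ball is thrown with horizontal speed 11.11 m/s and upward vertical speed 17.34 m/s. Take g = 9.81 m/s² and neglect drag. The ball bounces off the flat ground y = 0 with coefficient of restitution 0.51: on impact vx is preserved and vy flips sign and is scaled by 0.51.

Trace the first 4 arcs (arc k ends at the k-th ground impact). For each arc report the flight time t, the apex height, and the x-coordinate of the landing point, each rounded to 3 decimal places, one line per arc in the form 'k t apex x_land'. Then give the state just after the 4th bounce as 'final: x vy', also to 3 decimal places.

Arc 1: start y=12.780, vy=17.340 → t=4.161, apex=28.105, x_land=46.232, impact vy=-23.482
  bounce: vy ← 0.51·23.482 = 11.976
Arc 2: start y=0.000, vy=11.976 → t=2.442, apex=7.310, x_land=73.358, impact vy=-11.976
  bounce: vy ← 0.51·11.976 = 6.108
Arc 3: start y=0.000, vy=6.108 → t=1.245, apex=1.901, x_land=87.192, impact vy=-6.108
  bounce: vy ← 0.51·6.108 = 3.115
Arc 4: start y=0.000, vy=3.115 → t=0.635, apex=0.495, x_land=94.248, impact vy=-3.115
  bounce: vy ← 0.51·3.115 = 1.589

1 4.161 28.105 46.232
2 2.442 7.310 73.358
3 1.245 1.901 87.192
4 0.635 0.495 94.248
final: 94.248 1.589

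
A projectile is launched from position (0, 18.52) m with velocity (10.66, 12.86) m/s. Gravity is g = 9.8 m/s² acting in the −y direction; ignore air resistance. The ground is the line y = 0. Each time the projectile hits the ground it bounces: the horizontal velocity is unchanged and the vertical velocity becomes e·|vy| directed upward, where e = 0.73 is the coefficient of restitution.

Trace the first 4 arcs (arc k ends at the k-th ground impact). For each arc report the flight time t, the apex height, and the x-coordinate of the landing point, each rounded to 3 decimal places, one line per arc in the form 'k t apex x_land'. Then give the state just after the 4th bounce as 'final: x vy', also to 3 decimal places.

1 3.658 26.958 38.992
2 3.424 14.366 75.497
3 2.500 7.656 102.146
4 1.825 4.080 121.599
final: 121.599 6.528

Arc 1: start y=18.520, vy=12.860 → t=3.658, apex=26.958, x_land=38.992, impact vy=-22.986
  bounce: vy ← 0.73·22.986 = 16.780
Arc 2: start y=0.000, vy=16.780 → t=3.424, apex=14.366, x_land=75.497, impact vy=-16.780
  bounce: vy ← 0.73·16.780 = 12.249
Arc 3: start y=0.000, vy=12.249 → t=2.500, apex=7.656, x_land=102.146, impact vy=-12.249
  bounce: vy ← 0.73·12.249 = 8.942
Arc 4: start y=0.000, vy=8.942 → t=1.825, apex=4.080, x_land=121.599, impact vy=-8.942
  bounce: vy ← 0.73·8.942 = 6.528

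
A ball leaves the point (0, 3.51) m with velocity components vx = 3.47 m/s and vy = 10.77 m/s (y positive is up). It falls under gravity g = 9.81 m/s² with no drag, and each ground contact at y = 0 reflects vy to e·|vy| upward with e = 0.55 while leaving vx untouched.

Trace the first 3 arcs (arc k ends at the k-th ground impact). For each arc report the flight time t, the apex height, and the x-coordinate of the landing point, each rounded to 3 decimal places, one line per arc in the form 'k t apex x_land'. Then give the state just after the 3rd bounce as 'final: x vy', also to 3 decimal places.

Arc 1: start y=3.510, vy=10.770 → t=2.484, apex=9.422, x_land=8.619, impact vy=-13.596
  bounce: vy ← 0.55·13.596 = 7.478
Arc 2: start y=0.000, vy=7.478 → t=1.525, apex=2.850, x_land=13.909, impact vy=-7.478
  bounce: vy ← 0.55·7.478 = 4.113
Arc 3: start y=0.000, vy=4.113 → t=0.839, apex=0.862, x_land=16.819, impact vy=-4.113
  bounce: vy ← 0.55·4.113 = 2.262

1 2.484 9.422 8.619
2 1.525 2.850 13.909
3 0.839 0.862 16.819
final: 16.819 2.262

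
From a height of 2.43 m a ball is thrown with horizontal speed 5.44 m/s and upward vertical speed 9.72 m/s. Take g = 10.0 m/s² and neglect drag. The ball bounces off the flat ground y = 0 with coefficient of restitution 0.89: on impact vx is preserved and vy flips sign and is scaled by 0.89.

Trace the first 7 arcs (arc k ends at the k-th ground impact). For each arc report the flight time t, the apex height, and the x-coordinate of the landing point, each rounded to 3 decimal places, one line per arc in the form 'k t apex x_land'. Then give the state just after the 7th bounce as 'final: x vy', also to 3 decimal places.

1 2.168 7.154 11.795
2 2.129 5.667 23.377
3 1.895 4.489 33.686
4 1.687 3.555 42.860
5 1.501 2.816 51.026
6 1.336 2.231 58.293
7 1.189 1.767 64.761
final: 64.761 5.291

Arc 1: start y=2.430, vy=9.720 → t=2.168, apex=7.154, x_land=11.795, impact vy=-11.962
  bounce: vy ← 0.89·11.962 = 10.646
Arc 2: start y=0.000, vy=10.646 → t=2.129, apex=5.667, x_land=23.377, impact vy=-10.646
  bounce: vy ← 0.89·10.646 = 9.475
Arc 3: start y=0.000, vy=9.475 → t=1.895, apex=4.489, x_land=33.686, impact vy=-9.475
  bounce: vy ← 0.89·9.475 = 8.433
Arc 4: start y=0.000, vy=8.433 → t=1.687, apex=3.555, x_land=42.860, impact vy=-8.433
  bounce: vy ← 0.89·8.433 = 7.505
Arc 5: start y=0.000, vy=7.505 → t=1.501, apex=2.816, x_land=51.026, impact vy=-7.505
  bounce: vy ← 0.89·7.505 = 6.679
Arc 6: start y=0.000, vy=6.679 → t=1.336, apex=2.231, x_land=58.293, impact vy=-6.679
  bounce: vy ← 0.89·6.679 = 5.945
Arc 7: start y=0.000, vy=5.945 → t=1.189, apex=1.767, x_land=64.761, impact vy=-5.945
  bounce: vy ← 0.89·5.945 = 5.291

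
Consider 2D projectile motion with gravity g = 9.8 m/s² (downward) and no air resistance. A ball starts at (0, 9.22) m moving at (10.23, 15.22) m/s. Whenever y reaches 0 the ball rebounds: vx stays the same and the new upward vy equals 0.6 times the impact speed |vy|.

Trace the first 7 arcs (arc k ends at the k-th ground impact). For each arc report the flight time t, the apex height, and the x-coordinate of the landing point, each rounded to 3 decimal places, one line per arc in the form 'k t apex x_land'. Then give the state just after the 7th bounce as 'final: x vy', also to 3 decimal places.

Arc 1: start y=9.220, vy=15.220 → t=3.625, apex=21.039, x_land=37.085, impact vy=-20.307
  bounce: vy ← 0.6·20.307 = 12.184
Arc 2: start y=0.000, vy=12.184 → t=2.487, apex=7.574, x_land=62.523, impact vy=-12.184
  bounce: vy ← 0.6·12.184 = 7.310
Arc 3: start y=0.000, vy=7.310 → t=1.492, apex=2.727, x_land=77.785, impact vy=-7.310
  bounce: vy ← 0.6·7.310 = 4.386
Arc 4: start y=0.000, vy=4.386 → t=0.895, apex=0.982, x_land=86.942, impact vy=-4.386
  bounce: vy ← 0.6·4.386 = 2.632
Arc 5: start y=0.000, vy=2.632 → t=0.537, apex=0.353, x_land=92.437, impact vy=-2.632
  bounce: vy ← 0.6·2.632 = 1.579
Arc 6: start y=0.000, vy=1.579 → t=0.322, apex=0.127, x_land=95.733, impact vy=-1.579
  bounce: vy ← 0.6·1.579 = 0.947
Arc 7: start y=0.000, vy=0.947 → t=0.193, apex=0.046, x_land=97.711, impact vy=-0.947
  bounce: vy ← 0.6·0.947 = 0.568

1 3.625 21.039 37.085
2 2.487 7.574 62.523
3 1.492 2.727 77.785
4 0.895 0.982 86.942
5 0.537 0.353 92.437
6 0.322 0.127 95.733
7 0.193 0.046 97.711
final: 97.711 0.568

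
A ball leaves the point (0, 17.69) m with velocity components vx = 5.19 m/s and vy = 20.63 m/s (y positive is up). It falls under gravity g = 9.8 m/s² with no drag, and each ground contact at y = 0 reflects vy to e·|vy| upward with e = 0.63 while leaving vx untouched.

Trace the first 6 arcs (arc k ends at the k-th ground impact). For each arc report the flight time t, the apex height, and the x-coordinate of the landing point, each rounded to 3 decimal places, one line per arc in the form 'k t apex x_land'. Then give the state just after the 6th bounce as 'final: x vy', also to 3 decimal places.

Arc 1: start y=17.690, vy=20.630 → t=4.941, apex=39.404, x_land=25.643, impact vy=-27.791
  bounce: vy ← 0.63·27.791 = 17.508
Arc 2: start y=0.000, vy=17.508 → t=3.573, apex=15.639, x_land=44.187, impact vy=-17.508
  bounce: vy ← 0.63·17.508 = 11.030
Arc 3: start y=0.000, vy=11.030 → t=2.251, apex=6.207, x_land=55.870, impact vy=-11.030
  bounce: vy ← 0.63·11.030 = 6.949
Arc 4: start y=0.000, vy=6.949 → t=1.418, apex=2.464, x_land=63.231, impact vy=-6.949
  bounce: vy ← 0.63·6.949 = 4.378
Arc 5: start y=0.000, vy=4.378 → t=0.893, apex=0.978, x_land=67.868, impact vy=-4.378
  bounce: vy ← 0.63·4.378 = 2.758
Arc 6: start y=0.000, vy=2.758 → t=0.563, apex=0.388, x_land=70.789, impact vy=-2.758
  bounce: vy ← 0.63·2.758 = 1.738

1 4.941 39.404 25.643
2 3.573 15.639 44.187
3 2.251 6.207 55.870
4 1.418 2.464 63.231
5 0.893 0.978 67.868
6 0.563 0.388 70.789
final: 70.789 1.738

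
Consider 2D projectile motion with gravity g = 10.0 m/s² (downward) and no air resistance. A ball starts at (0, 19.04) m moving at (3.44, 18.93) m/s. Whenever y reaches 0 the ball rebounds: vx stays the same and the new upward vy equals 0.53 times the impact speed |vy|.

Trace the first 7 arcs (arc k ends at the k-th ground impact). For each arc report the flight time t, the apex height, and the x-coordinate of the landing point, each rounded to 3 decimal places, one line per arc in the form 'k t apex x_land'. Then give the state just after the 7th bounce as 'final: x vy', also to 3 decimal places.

1 4.612 36.957 15.864
2 2.882 10.381 25.778
3 1.527 2.916 31.032
4 0.810 0.819 33.817
5 0.429 0.230 35.293
6 0.227 0.065 36.075
7 0.121 0.018 36.489
final: 36.489 0.319

Arc 1: start y=19.040, vy=18.930 → t=4.612, apex=36.957, x_land=15.864, impact vy=-27.187
  bounce: vy ← 0.53·27.187 = 14.409
Arc 2: start y=0.000, vy=14.409 → t=2.882, apex=10.381, x_land=25.778, impact vy=-14.409
  bounce: vy ← 0.53·14.409 = 7.637
Arc 3: start y=0.000, vy=7.637 → t=1.527, apex=2.916, x_land=31.032, impact vy=-7.637
  bounce: vy ← 0.53·7.637 = 4.048
Arc 4: start y=0.000, vy=4.048 → t=0.810, apex=0.819, x_land=33.817, impact vy=-4.048
  bounce: vy ← 0.53·4.048 = 2.145
Arc 5: start y=0.000, vy=2.145 → t=0.429, apex=0.230, x_land=35.293, impact vy=-2.145
  bounce: vy ← 0.53·2.145 = 1.137
Arc 6: start y=0.000, vy=1.137 → t=0.227, apex=0.065, x_land=36.075, impact vy=-1.137
  bounce: vy ← 0.53·1.137 = 0.603
Arc 7: start y=0.000, vy=0.603 → t=0.121, apex=0.018, x_land=36.489, impact vy=-0.603
  bounce: vy ← 0.53·0.603 = 0.319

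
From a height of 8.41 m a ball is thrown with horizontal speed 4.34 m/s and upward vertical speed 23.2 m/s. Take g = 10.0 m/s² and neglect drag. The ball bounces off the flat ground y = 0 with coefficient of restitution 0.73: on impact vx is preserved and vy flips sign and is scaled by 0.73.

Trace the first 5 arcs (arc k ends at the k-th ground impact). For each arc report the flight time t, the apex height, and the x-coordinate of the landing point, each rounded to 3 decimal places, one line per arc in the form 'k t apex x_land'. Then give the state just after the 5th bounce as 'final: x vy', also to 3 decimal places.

Arc 1: start y=8.410, vy=23.200 → t=4.978, apex=35.322, x_land=21.604, impact vy=-26.579
  bounce: vy ← 0.73·26.579 = 19.403
Arc 2: start y=0.000, vy=19.403 → t=3.881, apex=18.823, x_land=38.446, impact vy=-19.403
  bounce: vy ← 0.73·19.403 = 14.164
Arc 3: start y=0.000, vy=14.164 → t=2.833, apex=10.031, x_land=50.740, impact vy=-14.164
  bounce: vy ← 0.73·14.164 = 10.340
Arc 4: start y=0.000, vy=10.340 → t=2.068, apex=5.345, x_land=59.715, impact vy=-10.340
  bounce: vy ← 0.73·10.340 = 7.548
Arc 5: start y=0.000, vy=7.548 → t=1.510, apex=2.849, x_land=66.266, impact vy=-7.548
  bounce: vy ← 0.73·7.548 = 5.510

1 4.978 35.322 21.604
2 3.881 18.823 38.446
3 2.833 10.031 50.740
4 2.068 5.345 59.715
5 1.510 2.849 66.266
final: 66.266 5.510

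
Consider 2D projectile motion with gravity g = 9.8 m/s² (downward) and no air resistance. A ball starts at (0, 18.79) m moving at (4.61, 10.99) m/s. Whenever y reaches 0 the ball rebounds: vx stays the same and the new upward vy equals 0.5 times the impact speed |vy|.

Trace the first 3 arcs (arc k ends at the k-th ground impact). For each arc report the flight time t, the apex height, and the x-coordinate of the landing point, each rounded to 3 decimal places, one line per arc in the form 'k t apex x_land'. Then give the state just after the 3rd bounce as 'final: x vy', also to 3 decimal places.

Arc 1: start y=18.790, vy=10.990 → t=3.378, apex=24.952, x_land=15.573, impact vy=-22.115
  bounce: vy ← 0.5·22.115 = 11.057
Arc 2: start y=0.000, vy=11.057 → t=2.257, apex=6.238, x_land=25.976, impact vy=-11.057
  bounce: vy ← 0.5·11.057 = 5.529
Arc 3: start y=0.000, vy=5.529 → t=1.128, apex=1.560, x_land=31.177, impact vy=-5.529
  bounce: vy ← 0.5·5.529 = 2.764

1 3.378 24.952 15.573
2 2.257 6.238 25.976
3 1.128 1.560 31.177
final: 31.177 2.764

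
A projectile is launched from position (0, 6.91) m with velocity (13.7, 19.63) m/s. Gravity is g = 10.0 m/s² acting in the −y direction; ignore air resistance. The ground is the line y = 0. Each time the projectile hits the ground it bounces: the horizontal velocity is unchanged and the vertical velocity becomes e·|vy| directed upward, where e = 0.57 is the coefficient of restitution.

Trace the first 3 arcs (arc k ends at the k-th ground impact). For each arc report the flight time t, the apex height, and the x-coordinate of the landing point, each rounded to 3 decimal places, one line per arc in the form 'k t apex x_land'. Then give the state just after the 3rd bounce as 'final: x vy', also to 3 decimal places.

1 4.251 26.177 58.240
2 2.608 8.505 93.975
3 1.487 2.763 114.345
final: 114.345 4.237

Arc 1: start y=6.910, vy=19.630 → t=4.251, apex=26.177, x_land=58.240, impact vy=-22.881
  bounce: vy ← 0.57·22.881 = 13.042
Arc 2: start y=0.000, vy=13.042 → t=2.608, apex=8.505, x_land=93.975, impact vy=-13.042
  bounce: vy ← 0.57·13.042 = 7.434
Arc 3: start y=0.000, vy=7.434 → t=1.487, apex=2.763, x_land=114.345, impact vy=-7.434
  bounce: vy ← 0.57·7.434 = 4.237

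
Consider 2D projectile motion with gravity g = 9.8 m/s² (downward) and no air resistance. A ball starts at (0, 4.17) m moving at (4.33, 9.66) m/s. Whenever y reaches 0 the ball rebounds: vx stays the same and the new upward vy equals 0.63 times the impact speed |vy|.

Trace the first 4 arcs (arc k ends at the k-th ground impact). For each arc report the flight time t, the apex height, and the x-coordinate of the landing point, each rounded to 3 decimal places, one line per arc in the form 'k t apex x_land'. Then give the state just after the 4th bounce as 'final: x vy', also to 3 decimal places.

Arc 1: start y=4.170, vy=9.660 → t=2.336, apex=8.931, x_land=10.114, impact vy=-13.231
  bounce: vy ← 0.63·13.231 = 8.335
Arc 2: start y=0.000, vy=8.335 → t=1.701, apex=3.545, x_land=17.480, impact vy=-8.335
  bounce: vy ← 0.63·8.335 = 5.251
Arc 3: start y=0.000, vy=5.251 → t=1.072, apex=1.407, x_land=22.120, impact vy=-5.251
  bounce: vy ← 0.63·5.251 = 3.308
Arc 4: start y=0.000, vy=3.308 → t=0.675, apex=0.558, x_land=25.043, impact vy=-3.308
  bounce: vy ← 0.63·3.308 = 2.084

1 2.336 8.931 10.114
2 1.701 3.545 17.480
3 1.072 1.407 22.120
4 0.675 0.558 25.043
final: 25.043 2.084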